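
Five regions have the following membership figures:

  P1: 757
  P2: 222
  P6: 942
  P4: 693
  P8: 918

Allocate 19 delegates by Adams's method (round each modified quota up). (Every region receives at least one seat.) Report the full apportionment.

P1: 4, P2: 1, P6: 5, P4: 4, P8: 5

Standard divisor 3532/19 ≈ 185.895; standard quotas: P1 4.072, P2 1.194, P6 5.067, P4 3.728, P8 4.938.
Rounding up gives 5, 2, 6, 4, 5 = 22 seats, so the divisor must be adjusted.
With modified divisor 227.25: modified quotas P1 3.331, P2 0.977, P6 4.145, P4 3.050, P8 4.040.
Rounding up: P1 4, P2 1, P6 5, P4 4, P8 5 (total 19).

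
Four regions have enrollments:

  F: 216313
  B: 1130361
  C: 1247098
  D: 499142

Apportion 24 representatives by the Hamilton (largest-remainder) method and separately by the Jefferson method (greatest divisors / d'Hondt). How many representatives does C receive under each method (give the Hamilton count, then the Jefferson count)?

Hamilton: F 2, B 9, C 9, D 4.
Jefferson: F 1, B 9, C 10, D 4.
C gets 9 under Hamilton and 10 under Jefferson.

9 and 10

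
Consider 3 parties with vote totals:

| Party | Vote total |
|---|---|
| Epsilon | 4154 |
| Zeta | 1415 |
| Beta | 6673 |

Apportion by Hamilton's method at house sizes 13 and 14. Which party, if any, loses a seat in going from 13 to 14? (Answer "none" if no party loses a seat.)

Zeta

At 13 seats: Epsilon 4, Zeta 2, Beta 7.
At 14 seats: Epsilon 5, Zeta 1, Beta 8.
Zeta drops from 2 to 1.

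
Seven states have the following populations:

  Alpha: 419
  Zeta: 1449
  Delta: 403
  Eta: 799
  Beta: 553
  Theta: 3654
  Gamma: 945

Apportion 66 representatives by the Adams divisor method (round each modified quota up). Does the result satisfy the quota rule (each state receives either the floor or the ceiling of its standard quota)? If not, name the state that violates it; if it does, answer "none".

Standard quotas: Alpha 3.363, Zeta 11.631, Delta 3.235, Eta 6.414, Beta 4.439, Theta 29.332, Gamma 7.586.
Adams allocation: Alpha 4, Zeta 11, Delta 4, Eta 6, Beta 5, Theta 28, Gamma 8.
Theta has quota 29.332 (lower 29, upper 30) but receives 28 — outside the quota interval.

Theta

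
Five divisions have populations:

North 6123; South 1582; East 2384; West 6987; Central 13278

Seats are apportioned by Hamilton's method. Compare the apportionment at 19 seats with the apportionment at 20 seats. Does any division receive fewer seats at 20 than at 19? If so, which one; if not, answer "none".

At 19 seats: North 4, South 1, East 2, West 4, Central 8.
At 20 seats: North 4, South 1, East 1, West 5, Central 9.
East drops from 2 to 1.

East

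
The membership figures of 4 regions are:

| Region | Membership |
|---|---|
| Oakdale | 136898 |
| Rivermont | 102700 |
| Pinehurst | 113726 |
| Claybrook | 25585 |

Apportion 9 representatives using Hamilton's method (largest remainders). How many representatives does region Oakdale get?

3

The standard divisor is 378909/9 = 42101.
Standard quotas: Oakdale 3.2517, Rivermont 2.4394, Pinehurst 2.7013, Claybrook 0.6077.
Lower quotas: Oakdale 3, Rivermont 2, Pinehurst 2, Claybrook 0 (sum 7, leaving 2 seats).
Remainders in descending order: Pinehurst 0.7013, Claybrook 0.6077, Rivermont 0.4394, Oakdale 0.2517.
Largest remainders: Pinehurst, Claybrook receive the extra seats.
Oakdale receives 3.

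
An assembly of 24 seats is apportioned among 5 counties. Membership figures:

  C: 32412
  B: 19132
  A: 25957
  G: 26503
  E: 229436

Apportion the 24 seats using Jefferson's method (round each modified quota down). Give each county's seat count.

C 2, B 1, A 2, G 2, E 17

Standard divisor 333440/24 ≈ 13893.333; standard quotas: C 2.333, B 1.377, A 1.868, G 1.908, E 16.514.
Rounding down gives 2, 1, 1, 1, 16 = 21 seats, so the divisor must be adjusted.
With modified divisor 12816.1: modified quotas C 2.529, B 1.493, A 2.025, G 2.068, E 17.902.
Rounding down: C 2, B 1, A 2, G 2, E 17 (total 24).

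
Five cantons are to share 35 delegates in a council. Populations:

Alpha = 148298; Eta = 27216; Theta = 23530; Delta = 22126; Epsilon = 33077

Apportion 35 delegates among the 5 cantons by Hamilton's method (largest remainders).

Standard divisor: 254247 ÷ 35 ≈ 7264.2.
Standard quotas: Alpha 20.4149, Eta 3.7466, Theta 3.2392, Delta 3.0459, Epsilon 4.5534.
Lower quotas: Alpha 20, Eta 3, Theta 3, Delta 3, Epsilon 4 (sum 33, leaving 2 seats).
Remainders in descending order: Eta 0.7466, Epsilon 0.5534, Alpha 0.4149, Theta 0.2392, Delta 0.0459.
Largest remainders: Eta, Epsilon receive the extra seats.

Alpha: 20, Eta: 4, Theta: 3, Delta: 3, Epsilon: 5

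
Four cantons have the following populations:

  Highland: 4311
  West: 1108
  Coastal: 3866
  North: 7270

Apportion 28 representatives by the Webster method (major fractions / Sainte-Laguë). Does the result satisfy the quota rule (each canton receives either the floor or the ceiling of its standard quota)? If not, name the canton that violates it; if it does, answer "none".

Standard quotas: Highland 7.291, West 1.874, Coastal 6.539, North 12.296.
Webster allocation: Highland 7, West 2, Coastal 7, North 12.
Every allocation lies between the lower and upper quota.

none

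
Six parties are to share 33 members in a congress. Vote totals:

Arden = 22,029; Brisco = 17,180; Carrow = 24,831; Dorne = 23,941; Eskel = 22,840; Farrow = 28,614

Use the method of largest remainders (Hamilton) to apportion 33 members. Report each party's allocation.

The standard divisor is 139435/33 ≈ 4225.303.
Standard quotas: Arden 5.2136, Brisco 4.0660, Carrow 5.8767, Dorne 5.6661, Eskel 5.4055, Farrow 6.7721.
Lower quotas: Arden 5, Brisco 4, Carrow 5, Dorne 5, Eskel 5, Farrow 6 (sum 30, leaving 3 seats).
Remainders in descending order: Carrow 0.8767, Farrow 0.7721, Dorne 0.6661, Eskel 0.4055, Arden 0.2136, Brisco 0.0660.
The surplus seats go to Carrow, Farrow, Dorne.

Arden 5, Brisco 4, Carrow 6, Dorne 6, Eskel 5, Farrow 7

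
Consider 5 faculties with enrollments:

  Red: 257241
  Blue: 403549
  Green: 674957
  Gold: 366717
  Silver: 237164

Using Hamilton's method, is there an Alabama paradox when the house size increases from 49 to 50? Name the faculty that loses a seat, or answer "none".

none

At 49 seats: Red 7, Blue 10, Green 17, Gold 9, Silver 6.
At 50 seats: Red 7, Blue 10, Green 17, Gold 10, Silver 6.
No faculty's allocation decreased.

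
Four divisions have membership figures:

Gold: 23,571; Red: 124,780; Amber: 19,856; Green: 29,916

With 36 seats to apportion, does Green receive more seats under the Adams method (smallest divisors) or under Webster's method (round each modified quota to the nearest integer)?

Adams

Adams: Gold 4, Red 22, Amber 4, Green 6.
Webster: Gold 4, Red 23, Amber 4, Green 5.
Green gets 6 under Adams and 5 under Webster.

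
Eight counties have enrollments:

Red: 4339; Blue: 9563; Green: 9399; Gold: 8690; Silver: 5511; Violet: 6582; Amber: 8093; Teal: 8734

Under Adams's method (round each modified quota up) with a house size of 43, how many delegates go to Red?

3

Standard divisor 60911/43 ≈ 1416.535; standard quotas: Red 3.063, Blue 6.751, Green 6.635, Gold 6.135, Silver 3.890, Violet 4.647, Amber 5.713, Teal 6.166.
Rounding up gives 4, 7, 7, 7, 4, 5, 6, 7 = 47 seats, so the divisor must be adjusted.
With modified divisor 1580: modified quotas Red 2.746, Blue 6.053, Green 5.949, Gold 5.500, Silver 3.488, Violet 4.166, Amber 5.122, Teal 5.528.
Rounding up: Red 3, Blue 7, Green 6, Gold 6, Silver 4, Violet 5, Amber 6, Teal 6 (total 43).
Red receives 3.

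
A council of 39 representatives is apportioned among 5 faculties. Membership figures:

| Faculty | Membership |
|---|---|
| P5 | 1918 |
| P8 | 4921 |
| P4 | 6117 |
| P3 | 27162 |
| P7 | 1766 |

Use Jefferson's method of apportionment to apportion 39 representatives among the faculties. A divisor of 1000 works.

With modified divisor 1000: modified quotas P5 1.918, P8 4.921, P4 6.117, P3 27.162, P7 1.766.
Rounding down: P5 1, P8 4, P4 6, P3 27, P7 1 (total 39).

P5 1, P8 4, P4 6, P3 27, P7 1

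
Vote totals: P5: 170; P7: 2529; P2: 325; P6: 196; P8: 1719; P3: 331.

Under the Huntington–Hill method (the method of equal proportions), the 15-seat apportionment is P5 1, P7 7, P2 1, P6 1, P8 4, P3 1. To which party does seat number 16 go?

P8

Priority for the next seat is population ÷ (√(s·(s+1))).
Priorities: P5 120.208, P7 337.952, P2 229.810, P6 138.593, P8 384.380, P3 234.052.
Highest priority: P8.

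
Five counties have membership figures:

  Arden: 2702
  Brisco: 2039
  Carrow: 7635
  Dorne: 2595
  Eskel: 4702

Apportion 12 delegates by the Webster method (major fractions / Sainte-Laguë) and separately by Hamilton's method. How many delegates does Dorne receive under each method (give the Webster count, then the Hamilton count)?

Webster: Arden 2, Brisco 1, Carrow 4, Dorne 2, Eskel 3.
Hamilton: Arden 2, Brisco 1, Carrow 5, Dorne 1, Eskel 3.
Dorne gets 2 under Webster and 1 under Hamilton.

2 and 1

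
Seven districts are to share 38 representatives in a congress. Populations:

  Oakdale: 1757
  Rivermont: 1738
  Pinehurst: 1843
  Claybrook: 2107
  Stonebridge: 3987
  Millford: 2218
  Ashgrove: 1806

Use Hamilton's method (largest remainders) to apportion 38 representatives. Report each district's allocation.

Oakdale 4, Rivermont 4, Pinehurst 5, Claybrook 5, Stonebridge 10, Millford 6, Ashgrove 4

The standard divisor is 15456/38 ≈ 406.737.
Standard quotas: Oakdale 4.320, Rivermont 4.273, Pinehurst 4.531, Claybrook 5.180, Stonebridge 9.802, Millford 5.453, Ashgrove 4.440.
Lower quotas: Oakdale 4, Rivermont 4, Pinehurst 4, Claybrook 5, Stonebridge 9, Millford 5, Ashgrove 4 (sum 35, leaving 3 seats).
Remainders in descending order: Stonebridge 0.802, Pinehurst 0.531, Millford 0.453, Ashgrove 0.440, Oakdale 0.320, Rivermont 0.273, Claybrook 0.180.
The surplus seats go to Stonebridge, Pinehurst, Millford.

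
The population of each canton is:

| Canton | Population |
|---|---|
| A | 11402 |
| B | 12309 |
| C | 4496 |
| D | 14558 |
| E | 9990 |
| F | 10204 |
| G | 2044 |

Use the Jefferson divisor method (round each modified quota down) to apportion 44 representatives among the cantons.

A: 8; B: 8; C: 3; D: 10; E: 7; F: 7; G: 1

Standard divisor 65003/44 ≈ 1477.341; standard quotas: A 7.718, B 8.332, C 3.043, D 9.854, E 6.762, F 6.907, G 1.384.
Rounding down gives 7, 8, 3, 9, 6, 6, 1 = 40 seats, so the divisor must be adjusted.
With modified divisor 1400: modified quotas A 8.144, B 8.792, C 3.211, D 10.399, E 7.136, F 7.289, G 1.460.
Rounding down: A 8, B 8, C 3, D 10, E 7, F 7, G 1 (total 44).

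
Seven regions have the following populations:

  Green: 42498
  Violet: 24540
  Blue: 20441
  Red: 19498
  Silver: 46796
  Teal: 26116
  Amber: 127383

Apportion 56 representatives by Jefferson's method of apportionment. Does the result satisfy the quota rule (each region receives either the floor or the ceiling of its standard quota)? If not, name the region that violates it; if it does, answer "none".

Standard quotas: Green 7.745, Violet 4.472, Blue 3.725, Red 3.553, Silver 8.529, Teal 4.760, Amber 23.215.
Jefferson allocation: Green 8, Violet 4, Blue 3, Red 3, Silver 9, Teal 5, Amber 24.
Every allocation lies between the lower and upper quota.

none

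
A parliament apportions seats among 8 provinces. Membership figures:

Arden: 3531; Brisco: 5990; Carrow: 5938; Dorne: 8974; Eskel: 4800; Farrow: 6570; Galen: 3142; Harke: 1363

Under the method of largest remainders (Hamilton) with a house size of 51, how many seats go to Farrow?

8

Total 40308; standard divisor 40308/51 ≈ 790.353.
Standard quotas: Arden 4.4676, Brisco 7.5789, Carrow 7.5131, Dorne 11.3544, Eskel 6.0732, Farrow 8.3127, Galen 3.9754, Harke 1.7245.
Lower quotas: Arden 4, Brisco 7, Carrow 7, Dorne 11, Eskel 6, Farrow 8, Galen 3, Harke 1 (sum 47, leaving 4 seats).
Remainders in descending order: Galen 0.9754, Harke 0.7245, Brisco 0.5789, Carrow 0.5131, Arden 0.4676, Dorne 0.3544, Farrow 0.3127, Eskel 0.0732.
The surplus seats go to Galen, Harke, Brisco, Carrow.
Farrow receives 8.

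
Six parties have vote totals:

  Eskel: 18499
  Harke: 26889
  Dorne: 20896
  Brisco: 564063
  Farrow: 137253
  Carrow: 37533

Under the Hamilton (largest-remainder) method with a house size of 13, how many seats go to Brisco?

Total 805133; standard divisor 805133/13 ≈ 61933.308.
Standard quotas: Eskel 0.2987, Harke 0.4342, Dorne 0.3374, Brisco 9.1076, Farrow 2.2161, Carrow 0.6060.
Lower quotas: Eskel 0, Harke 0, Dorne 0, Brisco 9, Farrow 2, Carrow 0 (sum 11, leaving 2 seats).
Remainders in descending order: Carrow 0.6060, Harke 0.4342, Dorne 0.3374, Eskel 0.2987, Farrow 0.2161, Brisco 0.1076.
The surplus seats go to Carrow, Harke.
Brisco receives 9.

9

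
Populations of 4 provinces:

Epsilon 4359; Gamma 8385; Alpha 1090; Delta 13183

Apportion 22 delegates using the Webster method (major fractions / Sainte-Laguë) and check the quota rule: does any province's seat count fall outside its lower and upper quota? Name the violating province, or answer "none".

Standard quotas: Epsilon 3.550, Gamma 6.828, Alpha 0.888, Delta 10.735.
Webster allocation: Epsilon 3, Gamma 7, Alpha 1, Delta 11.
Every allocation lies between the lower and upper quota.

none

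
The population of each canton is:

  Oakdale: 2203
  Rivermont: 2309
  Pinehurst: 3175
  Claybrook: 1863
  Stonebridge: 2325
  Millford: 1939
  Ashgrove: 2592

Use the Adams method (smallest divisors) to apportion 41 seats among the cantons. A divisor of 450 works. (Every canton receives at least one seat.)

Oakdale=5, Rivermont=6, Pinehurst=8, Claybrook=5, Stonebridge=6, Millford=5, Ashgrove=6

With modified divisor 450: modified quotas Oakdale 4.896, Rivermont 5.131, Pinehurst 7.056, Claybrook 4.140, Stonebridge 5.167, Millford 4.309, Ashgrove 5.760.
Rounding up: Oakdale 5, Rivermont 6, Pinehurst 8, Claybrook 5, Stonebridge 6, Millford 5, Ashgrove 6 (total 41).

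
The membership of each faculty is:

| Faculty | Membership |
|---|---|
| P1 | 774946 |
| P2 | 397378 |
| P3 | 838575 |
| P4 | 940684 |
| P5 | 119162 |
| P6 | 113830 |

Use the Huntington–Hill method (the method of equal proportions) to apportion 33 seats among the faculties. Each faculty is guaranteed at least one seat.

With divisor 95078: modified quotas P1 8.151, P2 4.179, P3 8.820, P4 9.894, P5 1.253, P6 1.197.
Geometric-mean thresholds: P1 √(8·9)=8.485, P2 √(4·5)=4.472, P3 √(8·9)=8.485, P4 √(9·10)=9.487, P5 √(1·2)=1.414, P6 √(1·2)=1.414.
Each quota rounded against its threshold gives P1 8, P2 4, P3 9, P4 10, P5 1, P6 1 (total 33).

P1 8, P2 4, P3 9, P4 10, P5 1, P6 1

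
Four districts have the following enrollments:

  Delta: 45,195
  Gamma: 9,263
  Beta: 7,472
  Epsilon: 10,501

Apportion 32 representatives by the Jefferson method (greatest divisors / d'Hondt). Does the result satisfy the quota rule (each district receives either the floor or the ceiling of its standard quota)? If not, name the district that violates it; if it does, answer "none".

Delta

Standard quotas: Delta 19.967, Gamma 4.092, Beta 3.301, Epsilon 4.639.
Jefferson allocation: Delta 21, Gamma 4, Beta 3, Epsilon 4.
Delta has quota 19.967 (lower 19, upper 20) but receives 21 — outside the quota interval.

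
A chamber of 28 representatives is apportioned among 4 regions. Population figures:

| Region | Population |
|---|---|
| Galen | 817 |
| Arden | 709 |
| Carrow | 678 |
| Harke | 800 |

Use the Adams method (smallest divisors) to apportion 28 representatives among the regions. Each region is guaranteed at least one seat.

Galen: 8, Arden: 7, Carrow: 6, Harke: 7

Standard divisor 3004/28 ≈ 107.286; standard quotas: Galen 7.615, Arden 6.609, Carrow 6.320, Harke 7.457.
Rounding up gives 8, 7, 7, 8 = 30 seats, so the divisor must be adjusted.
With modified divisor 116: modified quotas Galen 7.043, Arden 6.112, Carrow 5.845, Harke 6.897.
Rounding up: Galen 8, Arden 7, Carrow 6, Harke 7 (total 28).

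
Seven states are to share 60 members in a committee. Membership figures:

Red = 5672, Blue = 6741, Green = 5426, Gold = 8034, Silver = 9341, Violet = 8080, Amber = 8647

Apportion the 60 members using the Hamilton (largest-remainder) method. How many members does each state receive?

The standard divisor is 51941/60 ≈ 865.683.
Standard quotas: Red 6.5520, Blue 7.7869, Green 6.2679, Gold 9.2805, Silver 10.7903, Violet 9.3337, Amber 9.9886.
Lower quotas: Red 6, Blue 7, Green 6, Gold 9, Silver 10, Violet 9, Amber 9 (sum 56, leaving 4 seats).
Remainders in descending order: Amber 0.9886, Silver 0.7903, Blue 0.7869, Red 0.5520, Violet 0.3337, Gold 0.2805, Green 0.2679.
The surplus seats go to Amber, Silver, Blue, Red.

Red=7, Blue=8, Green=6, Gold=9, Silver=11, Violet=9, Amber=10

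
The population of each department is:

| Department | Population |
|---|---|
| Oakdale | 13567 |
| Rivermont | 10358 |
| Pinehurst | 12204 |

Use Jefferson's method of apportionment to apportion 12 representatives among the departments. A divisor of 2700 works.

Oakdale: 5; Rivermont: 3; Pinehurst: 4

With modified divisor 2700: modified quotas Oakdale 5.025, Rivermont 3.836, Pinehurst 4.520.
Rounding down: Oakdale 5, Rivermont 3, Pinehurst 4 (total 12).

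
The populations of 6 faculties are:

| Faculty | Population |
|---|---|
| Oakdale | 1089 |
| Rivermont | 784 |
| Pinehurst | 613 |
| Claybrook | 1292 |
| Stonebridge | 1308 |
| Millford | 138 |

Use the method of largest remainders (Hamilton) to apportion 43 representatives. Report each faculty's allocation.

Oakdale 9, Rivermont 6, Pinehurst 5, Claybrook 11, Stonebridge 11, Millford 1

The standard divisor is 5224/43 ≈ 121.488.
Standard quotas: Oakdale 8.964, Rivermont 6.453, Pinehurst 5.046, Claybrook 10.635, Stonebridge 10.766, Millford 1.136.
Lower quotas: Oakdale 8, Rivermont 6, Pinehurst 5, Claybrook 10, Stonebridge 10, Millford 1 (sum 40, leaving 3 seats).
Remainders in descending order: Oakdale 0.964, Stonebridge 0.766, Claybrook 0.635, Rivermont 0.453, Millford 0.136, Pinehurst 0.046.
Largest remainders: Oakdale, Stonebridge, Claybrook receive the extra seats.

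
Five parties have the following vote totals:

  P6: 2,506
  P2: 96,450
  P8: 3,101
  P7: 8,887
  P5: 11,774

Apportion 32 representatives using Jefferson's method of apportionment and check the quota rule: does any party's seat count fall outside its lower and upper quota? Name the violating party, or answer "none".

P2

Standard quotas: P6 0.653, P2 25.150, P8 0.809, P7 2.317, P5 3.070.
Jefferson allocation: P6 0, P2 27, P8 0, P7 2, P5 3.
P2 has quota 25.150 (lower 25, upper 26) but receives 27 — outside the quota interval.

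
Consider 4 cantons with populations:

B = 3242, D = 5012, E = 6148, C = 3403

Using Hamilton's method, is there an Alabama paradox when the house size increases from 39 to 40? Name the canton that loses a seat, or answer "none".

none

At 39 seats: B 7, D 11, E 14, C 7.
At 40 seats: B 7, D 11, E 14, C 8.
No canton's allocation decreased.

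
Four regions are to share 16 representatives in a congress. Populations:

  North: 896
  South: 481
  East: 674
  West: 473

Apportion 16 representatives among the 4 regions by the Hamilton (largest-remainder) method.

North=6, South=3, East=4, West=3

Total 2524; standard divisor 2524/16 ≈ 157.75.
Standard quotas: North 5.680, South 3.049, East 4.273, West 2.998.
Lower quotas: North 5, South 3, East 4, West 2 (sum 14, leaving 2 seats).
Remainders in descending order: West 0.998, North 0.680, East 0.273, South 0.049.
Largest remainders: West, North receive the extra seats.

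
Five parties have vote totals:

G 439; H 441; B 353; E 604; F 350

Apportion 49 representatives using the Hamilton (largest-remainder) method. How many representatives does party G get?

Standard divisor: 2187 ÷ 49 ≈ 44.633.
Standard quotas: G 9.836, H 9.881, B 7.909, E 13.533, F 7.842.
Lower quotas: G 9, H 9, B 7, E 13, F 7 (sum 45, leaving 4 seats).
Remainders in descending order: B 0.909, H 0.881, F 0.842, G 0.836, E 0.533.
Largest remainders: B, H, F, G receive the extra seats.
G receives 10.

10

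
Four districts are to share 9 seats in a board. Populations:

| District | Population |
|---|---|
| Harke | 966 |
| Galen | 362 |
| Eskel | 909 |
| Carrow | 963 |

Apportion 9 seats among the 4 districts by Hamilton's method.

Harke 3, Galen 1, Eskel 2, Carrow 3

The standard divisor is 3200/9 ≈ 355.556.
Standard quotas: Harke 2.717, Galen 1.018, Eskel 2.557, Carrow 2.708.
Lower quotas: Harke 2, Galen 1, Eskel 2, Carrow 2 (sum 7, leaving 2 seats).
Remainders in descending order: Harke 0.717, Carrow 0.708, Eskel 0.557, Galen 0.018.
The surplus seats go to Harke, Carrow.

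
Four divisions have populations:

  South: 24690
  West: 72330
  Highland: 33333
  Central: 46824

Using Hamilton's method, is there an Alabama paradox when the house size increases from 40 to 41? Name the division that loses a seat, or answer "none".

South

At 40 seats: South 6, West 16, Highland 7, Central 11.
At 41 seats: South 5, West 17, Highland 8, Central 11.
South drops from 6 to 5.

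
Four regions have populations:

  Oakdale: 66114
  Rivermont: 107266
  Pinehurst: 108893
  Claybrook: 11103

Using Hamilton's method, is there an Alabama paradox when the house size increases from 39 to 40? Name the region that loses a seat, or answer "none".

At 39 seats: Oakdale 9, Rivermont 14, Pinehurst 14, Claybrook 2.
At 40 seats: Oakdale 9, Rivermont 15, Pinehurst 15, Claybrook 1.
Claybrook drops from 2 to 1.

Claybrook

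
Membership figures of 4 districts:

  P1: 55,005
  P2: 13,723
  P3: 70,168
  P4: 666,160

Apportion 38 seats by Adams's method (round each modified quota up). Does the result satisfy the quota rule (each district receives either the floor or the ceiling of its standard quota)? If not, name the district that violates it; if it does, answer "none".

Standard quotas: P1 2.596, P2 0.648, P3 3.312, P4 31.444.
Adams allocation: P1 3, P2 1, P3 4, P4 30.
P4 has quota 31.444 (lower 31, upper 32) but receives 30 — outside the quota interval.

P4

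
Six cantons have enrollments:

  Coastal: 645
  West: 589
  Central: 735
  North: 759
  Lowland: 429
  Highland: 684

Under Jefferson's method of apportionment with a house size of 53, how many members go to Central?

10

Standard divisor 3841/53 ≈ 72.472; standard quotas: Coastal 8.900, West 8.127, Central 10.142, North 10.473, Lowland 5.920, Highland 9.438.
Rounding down gives 8, 8, 10, 10, 5, 9 = 50 seats, so the divisor must be adjusted.
With modified divisor 68.7: modified quotas Coastal 9.389, West 8.574, Central 10.699, North 11.048, Lowland 6.245, Highland 9.956.
Rounding down: Coastal 9, West 8, Central 10, North 11, Lowland 6, Highland 9 (total 53).
Central receives 10.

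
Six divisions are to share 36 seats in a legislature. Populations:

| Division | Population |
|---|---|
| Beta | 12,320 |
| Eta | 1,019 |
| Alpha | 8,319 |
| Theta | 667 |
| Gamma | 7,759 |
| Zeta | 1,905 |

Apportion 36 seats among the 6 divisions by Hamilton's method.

Beta=14; Eta=1; Alpha=9; Theta=1; Gamma=9; Zeta=2

Standard divisor: 31989 ÷ 36 ≈ 888.583.
Standard quotas: Beta 13.8648, Eta 1.1468, Alpha 9.3621, Theta 0.7506, Gamma 8.7319, Zeta 2.1439.
Lower quotas: Beta 13, Eta 1, Alpha 9, Theta 0, Gamma 8, Zeta 2 (sum 33, leaving 3 seats).
Remainders in descending order: Beta 0.8648, Theta 0.7506, Gamma 0.7319, Alpha 0.3621, Eta 0.1468, Zeta 0.1439.
Largest remainders: Beta, Theta, Gamma receive the extra seats.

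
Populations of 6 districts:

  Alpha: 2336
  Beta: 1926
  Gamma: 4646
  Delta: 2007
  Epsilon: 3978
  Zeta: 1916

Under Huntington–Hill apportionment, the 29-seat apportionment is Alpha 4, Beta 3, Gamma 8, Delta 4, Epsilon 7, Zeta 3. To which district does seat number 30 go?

Priority for the next seat is population ÷ (√(s·(s+1))).
Priorities: Alpha 522.345, Beta 555.988, Gamma 547.536, Delta 448.779, Epsilon 531.583, Zeta 553.102.
Highest priority: Beta.

Beta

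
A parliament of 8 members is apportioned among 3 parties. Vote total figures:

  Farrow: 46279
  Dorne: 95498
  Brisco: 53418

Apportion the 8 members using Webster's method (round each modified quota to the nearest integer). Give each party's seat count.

Standard divisor 195195/8 ≈ 24399.375; standard quotas: Farrow 1.897, Dorne 3.914, Brisco 2.189.
Rounding to the nearest integer gives Farrow 2, Dorne 4, Brisco 2 — total 8, matching the house size, so no adjustment is needed.

Farrow=2; Dorne=4; Brisco=2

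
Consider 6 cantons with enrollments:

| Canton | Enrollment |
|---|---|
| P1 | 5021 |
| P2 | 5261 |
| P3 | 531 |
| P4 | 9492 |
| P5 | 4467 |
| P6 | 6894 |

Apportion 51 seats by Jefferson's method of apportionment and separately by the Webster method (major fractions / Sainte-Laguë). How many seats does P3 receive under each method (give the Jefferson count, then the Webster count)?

Jefferson: P1 8, P2 9, P3 0, P4 16, P5 7, P6 11.
Webster: P1 8, P2 9, P3 1, P4 15, P5 7, P6 11.
P3 gets 0 under Jefferson and 1 under Webster.

0 and 1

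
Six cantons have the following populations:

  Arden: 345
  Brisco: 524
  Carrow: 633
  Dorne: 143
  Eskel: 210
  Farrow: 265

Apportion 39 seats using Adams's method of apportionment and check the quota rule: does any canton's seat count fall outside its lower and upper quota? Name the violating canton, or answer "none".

Standard quotas: Arden 6.347, Brisco 9.640, Carrow 11.645, Dorne 2.631, Eskel 3.863, Farrow 4.875.
Adams allocation: Arden 6, Brisco 10, Carrow 11, Dorne 3, Eskel 4, Farrow 5.
Every allocation lies between the lower and upper quota.

none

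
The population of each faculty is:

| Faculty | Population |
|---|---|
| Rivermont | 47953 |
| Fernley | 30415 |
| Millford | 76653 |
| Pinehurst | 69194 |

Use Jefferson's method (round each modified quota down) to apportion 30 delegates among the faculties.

Rivermont 6, Fernley 4, Millford 11, Pinehurst 9

Standard divisor 224215/30 ≈ 7473.833; standard quotas: Rivermont 6.416, Fernley 4.070, Millford 10.256, Pinehurst 9.258.
Rounding down gives 6, 4, 10, 9 = 29 seats, so the divisor must be adjusted.
With modified divisor 6940: modified quotas Rivermont 6.910, Fernley 4.383, Millford 11.045, Pinehurst 9.970.
Rounding down: Rivermont 6, Fernley 4, Millford 11, Pinehurst 9 (total 30).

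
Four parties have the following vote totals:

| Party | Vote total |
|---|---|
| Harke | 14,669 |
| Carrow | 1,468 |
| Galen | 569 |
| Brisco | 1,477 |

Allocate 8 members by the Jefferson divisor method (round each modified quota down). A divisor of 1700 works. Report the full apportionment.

With modified divisor 1700: modified quotas Harke 8.629, Carrow 0.864, Galen 0.335, Brisco 0.869.
Rounding down: Harke 8, Carrow 0, Galen 0, Brisco 0 (total 8).

Harke=8, Carrow=0, Galen=0, Brisco=0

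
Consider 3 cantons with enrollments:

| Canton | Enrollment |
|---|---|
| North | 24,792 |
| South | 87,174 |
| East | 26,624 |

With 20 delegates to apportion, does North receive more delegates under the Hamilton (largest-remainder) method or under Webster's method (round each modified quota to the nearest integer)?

Webster

Hamilton: North 3, South 13, East 4.
Webster: North 4, South 12, East 4.
North gets 3 under Hamilton and 4 under Webster.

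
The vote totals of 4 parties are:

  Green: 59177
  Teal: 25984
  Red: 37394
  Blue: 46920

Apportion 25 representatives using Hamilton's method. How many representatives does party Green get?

The standard divisor is 169475/25 = 6779.
Standard quotas: Green 8.7295, Teal 3.8330, Red 5.5162, Blue 6.9214.
Lower quotas: Green 8, Teal 3, Red 5, Blue 6 (sum 22, leaving 3 seats).
Remainders in descending order: Blue 0.9214, Teal 0.8330, Green 0.7295, Red 0.5162.
Largest remainders: Blue, Teal, Green receive the extra seats.
Green receives 9.

9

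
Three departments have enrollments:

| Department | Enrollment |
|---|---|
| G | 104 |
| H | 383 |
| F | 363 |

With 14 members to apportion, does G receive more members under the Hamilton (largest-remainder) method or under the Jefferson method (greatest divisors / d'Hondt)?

Hamilton

Hamilton: G 2, H 6, F 6.
Jefferson: G 1, H 7, F 6.
G gets 2 under Hamilton and 1 under Jefferson.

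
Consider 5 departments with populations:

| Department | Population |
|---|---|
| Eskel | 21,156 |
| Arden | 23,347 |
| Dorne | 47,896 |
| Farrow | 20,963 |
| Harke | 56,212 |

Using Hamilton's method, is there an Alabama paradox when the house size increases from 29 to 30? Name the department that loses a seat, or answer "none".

none

At 29 seats: Eskel 4, Arden 4, Dorne 8, Farrow 3, Harke 10.
At 30 seats: Eskel 4, Arden 4, Dorne 8, Farrow 4, Harke 10.
No department's allocation decreased.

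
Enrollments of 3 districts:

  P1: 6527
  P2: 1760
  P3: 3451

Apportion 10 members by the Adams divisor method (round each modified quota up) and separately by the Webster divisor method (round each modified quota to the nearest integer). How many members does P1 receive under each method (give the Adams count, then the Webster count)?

5 and 6

Adams: P1 5, P2 2, P3 3.
Webster: P1 6, P2 1, P3 3.
P1 gets 5 under Adams and 6 under Webster.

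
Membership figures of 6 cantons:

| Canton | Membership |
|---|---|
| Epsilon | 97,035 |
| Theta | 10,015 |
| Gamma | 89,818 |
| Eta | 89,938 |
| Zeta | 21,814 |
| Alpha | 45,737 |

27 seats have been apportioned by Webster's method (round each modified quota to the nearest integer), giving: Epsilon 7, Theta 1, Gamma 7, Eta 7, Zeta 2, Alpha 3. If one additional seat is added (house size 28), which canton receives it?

Priority for the next seat is population ÷ (current seats + 0.5).
Priorities: Epsilon 12938.000, Theta 6676.667, Gamma 11975.733, Eta 11991.733, Zeta 8725.600, Alpha 13067.714.
Highest priority: Alpha.

Alpha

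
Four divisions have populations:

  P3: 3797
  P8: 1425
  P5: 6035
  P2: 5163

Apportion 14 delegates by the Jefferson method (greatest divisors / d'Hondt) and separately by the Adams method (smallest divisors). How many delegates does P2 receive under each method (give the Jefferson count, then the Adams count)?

5 and 4

Jefferson: P3 3, P8 1, P5 5, P2 5.
Adams: P3 3, P8 2, P5 5, P2 4.
P2 gets 5 under Jefferson and 4 under Adams.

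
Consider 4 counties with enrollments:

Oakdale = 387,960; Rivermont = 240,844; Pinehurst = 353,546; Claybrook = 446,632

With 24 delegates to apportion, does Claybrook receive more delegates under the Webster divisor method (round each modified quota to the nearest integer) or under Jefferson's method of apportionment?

Jefferson

Webster: Oakdale 7, Rivermont 4, Pinehurst 6, Claybrook 7.
Jefferson: Oakdale 6, Rivermont 4, Pinehurst 6, Claybrook 8.
Claybrook gets 7 under Webster and 8 under Jefferson.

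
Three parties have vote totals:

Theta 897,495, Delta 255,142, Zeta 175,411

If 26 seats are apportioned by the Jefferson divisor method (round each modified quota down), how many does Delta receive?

5

Standard divisor 1328048/26 ≈ 51078.769; standard quotas: Theta 17.571, Delta 4.995, Zeta 3.434.
Rounding down gives 17, 4, 3 = 24 seats, so the divisor must be adjusted.
With modified divisor 48500: modified quotas Theta 18.505, Delta 5.261, Zeta 3.617.
Rounding down: Theta 18, Delta 5, Zeta 3 (total 26).
Delta receives 5.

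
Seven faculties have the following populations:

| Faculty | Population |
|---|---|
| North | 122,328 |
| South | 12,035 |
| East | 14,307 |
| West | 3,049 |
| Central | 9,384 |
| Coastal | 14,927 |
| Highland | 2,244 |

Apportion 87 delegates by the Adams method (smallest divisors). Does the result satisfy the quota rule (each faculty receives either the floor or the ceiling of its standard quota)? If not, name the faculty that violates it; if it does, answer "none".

North

Standard quotas: North 59.698, South 5.873, East 6.982, West 1.488, Central 4.580, Coastal 7.285, Highland 1.095.
Adams allocation: North 58, South 6, East 7, West 2, Central 5, Coastal 7, Highland 2.
North has quota 59.698 (lower 59, upper 60) but receives 58 — outside the quota interval.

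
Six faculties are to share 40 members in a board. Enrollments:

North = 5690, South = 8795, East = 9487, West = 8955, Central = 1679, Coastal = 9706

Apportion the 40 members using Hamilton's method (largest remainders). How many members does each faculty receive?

The standard divisor is 44312/40 ≈ 1107.8.
Standard quotas: North 5.1363, South 7.9392, East 8.5638, West 8.0836, Central 1.5156, Coastal 8.7615.
Lower quotas: North 5, South 7, East 8, West 8, Central 1, Coastal 8 (sum 37, leaving 3 seats).
Remainders in descending order: South 0.9392, Coastal 0.7615, East 0.5638, Central 0.5156, North 0.1363, West 0.0836.
The surplus seats go to South, Coastal, East.

North 5; South 8; East 9; West 8; Central 1; Coastal 9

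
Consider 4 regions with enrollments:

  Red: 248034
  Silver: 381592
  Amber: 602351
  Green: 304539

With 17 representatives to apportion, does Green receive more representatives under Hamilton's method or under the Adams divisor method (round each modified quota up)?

Hamilton: Red 3, Silver 4, Amber 7, Green 3.
Adams: Red 3, Silver 4, Amber 6, Green 4.
Green gets 3 under Hamilton and 4 under Adams.

Adams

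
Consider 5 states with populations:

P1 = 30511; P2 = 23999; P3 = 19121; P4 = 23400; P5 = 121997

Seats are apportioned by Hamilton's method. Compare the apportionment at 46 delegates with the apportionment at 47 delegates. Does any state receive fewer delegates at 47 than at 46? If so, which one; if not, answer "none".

At 46 seats: P1 6, P2 5, P3 4, P4 5, P5 26.
At 47 seats: P1 7, P2 5, P3 4, P4 5, P5 26.
No state's allocation decreased.

none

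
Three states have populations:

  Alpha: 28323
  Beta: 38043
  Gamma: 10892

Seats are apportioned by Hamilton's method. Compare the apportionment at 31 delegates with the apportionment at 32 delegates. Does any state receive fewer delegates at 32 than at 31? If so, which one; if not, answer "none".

Gamma

At 31 seats: Alpha 11, Beta 15, Gamma 5.
At 32 seats: Alpha 12, Beta 16, Gamma 4.
Gamma drops from 5 to 4.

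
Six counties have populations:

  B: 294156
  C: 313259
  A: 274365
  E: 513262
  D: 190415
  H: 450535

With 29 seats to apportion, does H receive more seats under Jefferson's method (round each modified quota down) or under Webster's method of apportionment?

Jefferson: B 4, C 4, A 4, E 8, D 2, H 7.
Webster: B 4, C 5, A 4, E 7, D 3, H 6.
H gets 7 under Jefferson and 6 under Webster.

Jefferson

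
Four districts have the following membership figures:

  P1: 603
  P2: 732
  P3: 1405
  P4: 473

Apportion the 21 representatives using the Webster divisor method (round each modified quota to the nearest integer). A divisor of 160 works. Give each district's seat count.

P1: 4; P2: 5; P3: 9; P4: 3

With modified divisor 160: modified quotas P1 3.769, P2 4.575, P3 8.781, P4 2.956.
Rounding to the nearest integer: P1 4, P2 5, P3 9, P4 3 (total 21).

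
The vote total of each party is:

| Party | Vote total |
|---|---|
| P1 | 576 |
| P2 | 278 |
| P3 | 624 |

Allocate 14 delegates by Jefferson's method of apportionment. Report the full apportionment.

P1: 6, P2: 2, P3: 6

Standard divisor 1478/14 ≈ 105.571; standard quotas: P1 5.456, P2 2.633, P3 5.911.
Rounding down gives 5, 2, 5 = 12 seats, so the divisor must be adjusted.
With modified divisor 94: modified quotas P1 6.128, P2 2.957, P3 6.638.
Rounding down: P1 6, P2 2, P3 6 (total 14).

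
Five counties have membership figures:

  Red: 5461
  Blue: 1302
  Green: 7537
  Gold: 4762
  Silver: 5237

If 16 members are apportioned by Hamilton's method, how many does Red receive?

The standard divisor is 24299/16 ≈ 1518.688.
Standard quotas: Red 3.5959, Blue 0.8573, Green 4.9628, Gold 3.1356, Silver 3.4484.
Lower quotas: Red 3, Blue 0, Green 4, Gold 3, Silver 3 (sum 13, leaving 3 seats).
Remainders in descending order: Green 0.9628, Blue 0.8573, Red 0.5959, Silver 0.4484, Gold 0.1356.
The surplus seats go to Green, Blue, Red.
Red receives 4.

4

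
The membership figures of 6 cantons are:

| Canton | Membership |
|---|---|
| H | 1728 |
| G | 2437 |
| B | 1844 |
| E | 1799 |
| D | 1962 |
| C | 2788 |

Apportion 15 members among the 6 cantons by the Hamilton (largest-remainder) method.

H 2; G 3; B 2; E 2; D 3; C 3

Standard divisor: 12558 ÷ 15 ≈ 837.2.
Standard quotas: H 2.064, G 2.911, B 2.203, E 2.149, D 2.344, C 3.330.
Lower quotas: H 2, G 2, B 2, E 2, D 2, C 3 (sum 13, leaving 2 seats).
Remainders in descending order: G 0.911, D 0.344, C 0.330, B 0.203, E 0.149, H 0.064.
Largest remainders: G, D receive the extra seats.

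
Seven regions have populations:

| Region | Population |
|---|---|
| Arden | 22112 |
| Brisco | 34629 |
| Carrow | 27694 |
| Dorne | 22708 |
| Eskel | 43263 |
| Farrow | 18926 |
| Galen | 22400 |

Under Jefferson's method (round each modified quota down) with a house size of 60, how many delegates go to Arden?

Standard divisor 191732/60 ≈ 3195.533; standard quotas: Arden 6.920, Brisco 10.837, Carrow 8.666, Dorne 7.106, Eskel 13.539, Farrow 5.923, Galen 7.010.
Rounding down gives 6, 10, 8, 7, 13, 5, 7 = 56 seats, so the divisor must be adjusted.
With modified divisor 3084: modified quotas Arden 7.170, Brisco 11.229, Carrow 8.980, Dorne 7.363, Eskel 14.028, Farrow 6.137, Galen 7.263.
Rounding down: Arden 7, Brisco 11, Carrow 8, Dorne 7, Eskel 14, Farrow 6, Galen 7 (total 60).
Arden receives 7.

7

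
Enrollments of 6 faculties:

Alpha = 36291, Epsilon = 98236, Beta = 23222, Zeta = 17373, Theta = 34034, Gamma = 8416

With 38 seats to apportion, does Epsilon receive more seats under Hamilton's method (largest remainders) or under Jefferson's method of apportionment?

Jefferson

Hamilton: Alpha 6, Epsilon 17, Beta 4, Zeta 3, Theta 6, Gamma 2.
Jefferson: Alpha 6, Epsilon 18, Beta 4, Zeta 3, Theta 6, Gamma 1.
Epsilon gets 17 under Hamilton and 18 under Jefferson.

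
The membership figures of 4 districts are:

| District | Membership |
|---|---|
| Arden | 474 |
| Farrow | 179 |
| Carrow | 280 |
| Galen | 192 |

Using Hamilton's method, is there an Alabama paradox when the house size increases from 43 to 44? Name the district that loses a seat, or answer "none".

At 43 seats: Arden 18, Farrow 7, Carrow 11, Galen 7.
At 44 seats: Arden 19, Farrow 7, Carrow 11, Galen 7.
No district's allocation decreased.

none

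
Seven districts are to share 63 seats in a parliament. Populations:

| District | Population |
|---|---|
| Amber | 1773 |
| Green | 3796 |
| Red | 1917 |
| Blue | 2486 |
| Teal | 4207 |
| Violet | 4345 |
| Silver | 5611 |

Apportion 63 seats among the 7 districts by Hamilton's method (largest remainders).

The standard divisor is 24135/63 ≈ 383.095.
Standard quotas: Amber 4.6281, Green 9.9088, Red 5.0040, Blue 6.4892, Teal 10.9816, Violet 11.3418, Silver 14.6465.
Lower quotas: Amber 4, Green 9, Red 5, Blue 6, Teal 10, Violet 11, Silver 14 (sum 59, leaving 4 seats).
Remainders in descending order: Teal 0.9816, Green 0.9088, Silver 0.6465, Amber 0.6281, Blue 0.4892, Violet 0.3418, Red 0.0040.
The surplus seats go to Teal, Green, Silver, Amber.

Amber 5, Green 10, Red 5, Blue 6, Teal 11, Violet 11, Silver 15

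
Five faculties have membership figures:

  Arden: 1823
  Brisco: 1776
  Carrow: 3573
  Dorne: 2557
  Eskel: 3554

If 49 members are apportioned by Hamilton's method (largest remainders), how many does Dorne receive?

Total 13283; standard divisor 13283/49 ≈ 271.082.
Standard quotas: Arden 6.725, Brisco 6.552, Carrow 13.181, Dorne 9.433, Eskel 13.110.
Lower quotas: Arden 6, Brisco 6, Carrow 13, Dorne 9, Eskel 13 (sum 47, leaving 2 seats).
Remainders in descending order: Arden 0.725, Brisco 0.552, Dorne 0.433, Carrow 0.181, Eskel 0.110.
Largest remainders: Arden, Brisco receive the extra seats.
Dorne receives 9.

9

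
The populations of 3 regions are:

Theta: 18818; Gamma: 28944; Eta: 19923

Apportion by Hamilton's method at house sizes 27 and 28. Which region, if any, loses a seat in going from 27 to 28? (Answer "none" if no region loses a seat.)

none

At 27 seats: Theta 7, Gamma 12, Eta 8.
At 28 seats: Theta 8, Gamma 12, Eta 8.
No region's allocation decreased.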